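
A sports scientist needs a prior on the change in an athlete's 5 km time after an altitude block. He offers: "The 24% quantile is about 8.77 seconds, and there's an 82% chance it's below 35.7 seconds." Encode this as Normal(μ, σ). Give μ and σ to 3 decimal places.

μ = 20.499, σ = 16.606

For Normal(μ,σ), the p-quantile is μ + z_p·σ. Here z_{0.24} = -0.7063, z_{0.82} = 0.9154.
So 8.77 = μ − 0.7063σ and 35.7 = μ + 0.9154σ.
Subtracting: σ = (35.7 − 8.77)/(0.9154 − (-0.7063)) = 16.606.
Then μ = 8.77 − (-0.7063)·16.606 = 20.499.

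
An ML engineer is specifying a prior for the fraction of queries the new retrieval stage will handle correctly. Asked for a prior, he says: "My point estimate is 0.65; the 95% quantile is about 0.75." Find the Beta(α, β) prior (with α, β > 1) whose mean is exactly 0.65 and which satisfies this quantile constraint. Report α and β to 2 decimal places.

With mean 0.65 fixed, write α = 0.65s, β = 0.35s where s = α+β.
Need P(θ < 0.75) = 0.95 under Beta(0.65s, 0.35s). Normal approximation: (q−m)/√(m(1−m)/s) ≈ z_{0.95} = 1.64, so s ≈ 0.65·0.35·(1.64)²/(0.75−0.65)² = 61.6.
At s = 61.6: P(θ<0.75) ≈ 0.956. Adjusting to match 0.95 gives s ≈ 57.04.
So α = 0.65·57.04 ≈ 37.07, β = 0.35·57.04 ≈ 19.96.

α ≈ 37.07, β ≈ 19.96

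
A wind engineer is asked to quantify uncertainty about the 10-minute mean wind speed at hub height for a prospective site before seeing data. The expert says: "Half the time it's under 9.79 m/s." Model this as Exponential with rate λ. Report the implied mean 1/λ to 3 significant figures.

mean ≈ 14.1 m/s

Exponential median = ln 2 / λ, so λ = ln 2 / 9.79 = 0.0708.
Mean = 1/λ = 14.1 m/s.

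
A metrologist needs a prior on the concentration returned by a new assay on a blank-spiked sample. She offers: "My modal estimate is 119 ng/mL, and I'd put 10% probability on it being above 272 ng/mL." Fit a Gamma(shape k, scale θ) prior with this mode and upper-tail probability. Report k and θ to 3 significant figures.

k ≈ 3.81, θ ≈ 42.3

Gamma(k,θ) with k>1 has mode (k−1)θ, so θ = 119/(k−1).
Need P(X < 272) = 0.9 with θ tied to k this way. Start at k = 2, θ = 119: P(X<272) ≈ 0.666.
Too low — raise k to concentrate. Iterating converges to k ≈ 3.81.
Then θ = 119/(3.81−1) ≈ 42.3.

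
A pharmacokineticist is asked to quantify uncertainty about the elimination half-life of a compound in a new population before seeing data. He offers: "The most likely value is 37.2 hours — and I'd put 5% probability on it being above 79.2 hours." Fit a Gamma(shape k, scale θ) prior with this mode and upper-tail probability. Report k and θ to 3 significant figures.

Gamma(k,θ) with k>1 has mode (k−1)θ, so θ = 37.2/(k−1).
Need P(X < 79.2) = 0.95 with θ tied to k this way. Start at k = 2, θ = 37.2: P(X<79.2) ≈ 0.628.
Too low — raise k to concentrate. Iterating converges to k ≈ 5.83.
Then θ = 37.2/(5.83−1) ≈ 7.7.

k ≈ 5.83, θ ≈ 7.7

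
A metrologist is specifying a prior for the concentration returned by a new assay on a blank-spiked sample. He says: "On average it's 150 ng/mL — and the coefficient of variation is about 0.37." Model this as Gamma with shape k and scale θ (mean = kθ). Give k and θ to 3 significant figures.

k ≈ 7.3, θ ≈ 20.5

For Gamma(k, scale θ): mean = kθ, variance = kθ², so CV = 1/√k.
CV = 0.37, hence k = 1/CV² = 7.3.
Then θ = mean/k = 150/7.3 = 20.5.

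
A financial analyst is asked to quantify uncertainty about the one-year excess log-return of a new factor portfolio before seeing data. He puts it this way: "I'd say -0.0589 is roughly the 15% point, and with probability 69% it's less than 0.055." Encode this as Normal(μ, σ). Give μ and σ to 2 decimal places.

The p-quantile of Normal(μ,σ) is μ + z_p·σ, with z_{0.15} = -1.036 and z_{0.69} = 0.4959.
Eliminate σ: μ = (z₂·x₁ − z₁·x₂)/(z₂ − z₁) = (0.4959·-0.0589 − (-1.036)·0.055)/1.532 = 0.02.
Then σ = (x₂ − x₁)/(z₂ − z₁) = (0.055 − -0.0589)/1.532 = 0.07.

μ = 0.02, σ = 0.07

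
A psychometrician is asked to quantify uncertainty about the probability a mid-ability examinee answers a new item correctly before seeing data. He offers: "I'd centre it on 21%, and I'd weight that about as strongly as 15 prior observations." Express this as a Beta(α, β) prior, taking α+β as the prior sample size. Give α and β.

α = 3.15, β = 11.85

Under the effective-sample-size interpretation, Beta(α, β) has prior mean α/(α+β) and prior sample size α+β.
So α+β = 15 and α/(α+β) = 0.21, giving α = 0.21·15 = 3.15 and β = 15 − 3.15 = 11.85.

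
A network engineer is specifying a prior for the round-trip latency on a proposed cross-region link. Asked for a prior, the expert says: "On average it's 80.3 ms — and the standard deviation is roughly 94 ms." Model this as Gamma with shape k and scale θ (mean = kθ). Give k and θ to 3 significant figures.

For Gamma(k, scale θ): mean = kθ, variance = kθ², so CV = 1/√k.
CV = SD/mean = 94/80.3 = 1.171, hence k = 1/CV² = 0.73.
Then θ = mean/k = 80.3/0.73 = 110.

k ≈ 0.73, θ ≈ 110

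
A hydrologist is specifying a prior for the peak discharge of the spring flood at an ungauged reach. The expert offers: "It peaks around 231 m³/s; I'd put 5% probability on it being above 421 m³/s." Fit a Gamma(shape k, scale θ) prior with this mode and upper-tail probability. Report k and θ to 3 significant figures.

Gamma(k,θ) with k>1 has mode (k−1)θ, so θ = 231/(k−1).
Need P(X < 421) = 0.95 with θ tied to k this way. Start at k = 2, θ = 231: P(X<421) ≈ 0.544.
Too low — raise k to concentrate. Iterating converges to k ≈ 8.73.
Then θ = 231/(8.73−1) ≈ 29.9.

k ≈ 8.73, θ ≈ 29.9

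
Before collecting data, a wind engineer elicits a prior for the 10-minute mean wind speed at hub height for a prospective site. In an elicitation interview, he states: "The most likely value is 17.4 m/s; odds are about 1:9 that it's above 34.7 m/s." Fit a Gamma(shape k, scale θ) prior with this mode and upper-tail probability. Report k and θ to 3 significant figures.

k ≈ 5.02, θ ≈ 4.32

Gamma(k,θ) with k>1 has mode (k−1)θ, so θ = 17.4/(k−1).
Need P(X < 34.7) = 0.9 with θ tied to k this way. Start at k = 2, θ = 17.4: P(X<34.7) ≈ 0.592.
Too low — raise k to concentrate. Iterating converges to k ≈ 5.02.
Then θ = 17.4/(5.02−1) ≈ 4.32.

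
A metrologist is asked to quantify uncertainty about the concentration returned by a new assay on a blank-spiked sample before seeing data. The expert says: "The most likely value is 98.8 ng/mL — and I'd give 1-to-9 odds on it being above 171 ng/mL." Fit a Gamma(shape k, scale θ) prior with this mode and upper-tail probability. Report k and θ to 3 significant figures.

Gamma(k,θ) with k>1 has mode (k−1)θ, so θ = 98.8/(k−1).
Need P(X < 171) = 0.9 with θ tied to k this way. Start at k = 2, θ = 98.8: P(X<171) ≈ 0.516.
Too low — raise k to concentrate. Iterating converges to k ≈ 7.3.
Then θ = 98.8/(7.3−1) ≈ 15.7.

k ≈ 7.3, θ ≈ 15.7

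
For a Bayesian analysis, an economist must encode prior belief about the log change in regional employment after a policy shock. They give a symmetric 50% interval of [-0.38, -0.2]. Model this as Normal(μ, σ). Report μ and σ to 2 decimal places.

A symmetric 50% interval runs μ ± z·σ with z = 0.6745.
Half-width = 0.09, so σ = 0.09/0.6745 = 0.13.
μ is the interval midpoint, -0.29.

μ = -0.29, σ = 0.13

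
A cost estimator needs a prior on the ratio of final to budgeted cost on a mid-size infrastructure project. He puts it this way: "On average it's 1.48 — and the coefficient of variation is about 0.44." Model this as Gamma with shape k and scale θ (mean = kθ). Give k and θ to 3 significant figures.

For Gamma(k, scale θ): mean = kθ, variance = kθ², so CV = 1/√k.
CV = 0.44, hence k = 1/CV² = 5.17.
Then θ = mean/k = 1.48/5.17 = 0.287.

k ≈ 5.17, θ ≈ 0.287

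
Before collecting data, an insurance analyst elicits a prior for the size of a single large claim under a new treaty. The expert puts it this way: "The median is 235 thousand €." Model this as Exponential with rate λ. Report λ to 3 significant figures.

λ ≈ 0.00295

Exponential median = ln 2 / λ, so λ = ln 2 / 235.0 = 0.00295.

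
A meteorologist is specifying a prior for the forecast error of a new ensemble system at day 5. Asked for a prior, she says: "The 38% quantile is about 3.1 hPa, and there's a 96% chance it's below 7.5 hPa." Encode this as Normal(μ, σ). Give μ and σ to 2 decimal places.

μ = 3.75, σ = 2.14

For Normal(μ,σ), the p-quantile is μ + z_p·σ. Here z_{0.38} = -0.3055, z_{0.96} = 1.751.
So 3.1 = μ − 0.3055σ and 7.5 = μ + 1.751σ.
Subtracting: σ = (7.5 − 3.1)/(1.751 − (-0.3055)) = 2.14.
Then μ = 3.1 − (-0.3055)·2.14 = 3.75.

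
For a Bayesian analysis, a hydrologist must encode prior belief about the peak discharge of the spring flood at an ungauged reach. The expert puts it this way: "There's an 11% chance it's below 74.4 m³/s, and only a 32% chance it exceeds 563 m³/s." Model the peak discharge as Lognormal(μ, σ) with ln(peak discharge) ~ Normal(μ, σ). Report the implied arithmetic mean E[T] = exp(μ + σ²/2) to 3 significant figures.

E[T] ≈ 657 m³/s

If T ~ Lognormal(μ,σ) then ln T ~ Normal(μ,σ), so the p-quantile of ln T is μ + z_p·σ.
ln(74.4) = 4.309 and ln(563) = 6.333; z_{0.11} = -1.227, z_{0.68} = 0.4677.
σ = (6.333 − 4.309)/(0.4677 − (-1.227)) = 1.195.
μ = 4.309 − (-1.227)·1.195 = 5.775.
E[T] = exp(μ + σ²/2) = exp(5.775 + 0.7135) = 657 m³/s.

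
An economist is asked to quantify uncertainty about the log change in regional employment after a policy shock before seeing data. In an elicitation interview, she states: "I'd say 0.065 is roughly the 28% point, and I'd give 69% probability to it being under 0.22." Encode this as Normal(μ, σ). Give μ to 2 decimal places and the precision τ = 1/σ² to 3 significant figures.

For Normal(μ,σ), the p-quantile is μ + z_p·σ. Here z_{0.28} = -0.5828, z_{0.69} = 0.4959.
So 0.065 = μ − 0.5828σ and 0.22 = μ + 0.4959σ.
Subtracting: σ = (0.22 − 0.065)/(0.4959 − (-0.5828)) = 0.14.
Then μ = 0.065 − (-0.5828)·0.14 = 0.15.
Precision τ = 1/σ² = 1/0.1437² = 48.4.

μ = 0.15, τ = 48.4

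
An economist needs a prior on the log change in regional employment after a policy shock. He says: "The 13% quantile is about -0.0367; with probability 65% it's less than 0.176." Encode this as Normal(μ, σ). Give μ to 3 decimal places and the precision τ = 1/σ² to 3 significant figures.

μ = 0.122, τ = 50.5

The p-quantile of Normal(μ,σ) is μ + z_p·σ, with z_{0.13} = -1.126 and z_{0.65} = 0.3853.
Eliminate σ: μ = (z₂·x₁ − z₁·x₂)/(z₂ − z₁) = (0.3853·-0.0367 − (-1.126)·0.176)/1.512 = 0.122.
Then σ = (x₂ − x₁)/(z₂ − z₁) = (0.176 − -0.0367)/1.512 = 0.141.
Precision τ = 1/σ² = 1/0.1407² = 50.5.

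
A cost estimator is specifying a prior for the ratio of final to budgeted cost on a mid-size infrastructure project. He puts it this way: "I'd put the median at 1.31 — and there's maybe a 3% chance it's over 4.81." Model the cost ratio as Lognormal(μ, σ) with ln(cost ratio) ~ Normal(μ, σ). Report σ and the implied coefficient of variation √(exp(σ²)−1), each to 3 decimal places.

σ ≈ 0.692, CV ≈ 0.783

If T ~ Lognormal(μ,σ) then ln T ~ Normal(μ,σ), so the p-quantile of ln T is μ + z_p·σ.
ln(1.31) = 0.27 and ln(4.81) = 1.571; z_{0.5} = 0, z_{0.97} = 1.881.
σ = (1.571 − 0.27)/(1.881 − (0)) = 0.692.
μ = 0.27 − (0)·0.692 = 0.270.
CV = √(exp(σ²)−1) = √(exp(0.4782)−1) = 0.783.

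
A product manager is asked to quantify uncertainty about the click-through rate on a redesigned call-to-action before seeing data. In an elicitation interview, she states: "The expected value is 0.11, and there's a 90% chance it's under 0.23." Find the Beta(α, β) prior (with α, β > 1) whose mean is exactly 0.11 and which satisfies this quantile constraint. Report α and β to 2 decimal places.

With mean 0.11 fixed, write α = 0.11s, β = 0.89s where s = α+β.
Need P(θ < 0.23) = 0.9 under Beta(0.11s, 0.89s). Normal approximation: (q−m)/√(m(1−m)/s) ≈ z_{0.9} = 1.28, so s ≈ 0.11·0.89·(1.28)²/(0.23−0.11)² = 11.2.
At s = 11.2: P(θ<0.23) ≈ 0.894. Adjusting to match 0.9 gives s ≈ 12.10.
So α = 0.11·12.10 ≈ 1.33, β = 0.89·12.10 ≈ 10.77.

α ≈ 1.33, β ≈ 10.77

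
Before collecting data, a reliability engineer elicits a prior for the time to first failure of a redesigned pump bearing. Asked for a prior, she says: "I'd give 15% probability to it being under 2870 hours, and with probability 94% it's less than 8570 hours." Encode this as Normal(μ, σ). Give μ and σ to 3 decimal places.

μ = 5149.891, σ = 2199.747

The p-quantile of Normal(μ,σ) is μ + z_p·σ, with z_{0.15} = -1.036 and z_{0.94} = 1.555.
Eliminate σ: μ = (z₂·x₁ − z₁·x₂)/(z₂ − z₁) = (1.555·2870 − (-1.036)·8570)/2.591 = 5149.891.
Then σ = (x₂ − x₁)/(z₂ − z₁) = (8570 − 2870)/2.591 = 2199.747.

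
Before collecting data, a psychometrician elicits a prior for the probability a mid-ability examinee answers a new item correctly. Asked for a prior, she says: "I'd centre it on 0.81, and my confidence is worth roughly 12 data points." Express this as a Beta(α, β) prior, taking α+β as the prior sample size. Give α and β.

Under the effective-sample-size interpretation, Beta(α, β) has prior mean α/(α+β) and prior sample size α+β.
So α+β = 12 and α/(α+β) = 0.81, giving α = 0.81·12 = 9.72 and β = 12 − 9.72 = 2.28.

α = 9.72, β = 2.28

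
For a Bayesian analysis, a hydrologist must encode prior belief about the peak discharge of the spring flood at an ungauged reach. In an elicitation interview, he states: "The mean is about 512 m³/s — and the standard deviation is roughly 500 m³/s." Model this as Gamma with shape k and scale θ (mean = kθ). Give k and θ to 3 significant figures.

k ≈ 1.05, θ ≈ 488

For Gamma(k, scale θ): mean = kθ, variance = kθ², so CV = 1/√k.
CV = SD/mean = 500/512 = 0.9766, hence k = 1/CV² = 1.05.
Then θ = mean/k = 512/1.05 = 488.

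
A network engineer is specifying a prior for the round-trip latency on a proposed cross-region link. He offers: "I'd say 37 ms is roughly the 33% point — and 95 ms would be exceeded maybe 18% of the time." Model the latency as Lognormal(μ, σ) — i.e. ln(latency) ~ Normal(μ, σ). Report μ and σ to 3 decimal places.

If T ~ Lognormal(μ,σ) then ln T ~ Normal(μ,σ), so the p-quantile of ln T is μ + z_p·σ.
ln(37) = 3.611 and ln(95) = 4.554; z_{0.33} = -0.4399, z_{0.82} = 0.9154.
σ = (4.554 − 3.611)/(0.9154 − (-0.4399)) = 0.696.
μ = 3.611 − (-0.4399)·0.696 = 3.917.

μ ≈ 3.917, σ ≈ 0.696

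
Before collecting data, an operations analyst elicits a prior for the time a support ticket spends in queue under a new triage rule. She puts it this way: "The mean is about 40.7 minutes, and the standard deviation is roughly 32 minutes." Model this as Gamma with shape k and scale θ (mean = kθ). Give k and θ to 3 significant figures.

k ≈ 1.62, θ ≈ 25.2

For Gamma(k, scale θ): mean = kθ, variance = kθ², so CV = 1/√k.
CV = SD/mean = 32/40.7 = 0.7862, hence k = 1/CV² = 1.62.
Then θ = mean/k = 40.7/1.62 = 25.2.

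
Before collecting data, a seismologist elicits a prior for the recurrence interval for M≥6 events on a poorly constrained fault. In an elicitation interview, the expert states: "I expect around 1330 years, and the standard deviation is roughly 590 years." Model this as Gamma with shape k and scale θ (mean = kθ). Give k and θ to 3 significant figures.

For Gamma(k, scale θ): mean = kθ, variance = kθ², so CV = 1/√k.
CV = SD/mean = 590/1330 = 0.4436, hence k = 1/CV² = 5.08.
Then θ = mean/k = 1330/5.08 = 262.

k ≈ 5.08, θ ≈ 262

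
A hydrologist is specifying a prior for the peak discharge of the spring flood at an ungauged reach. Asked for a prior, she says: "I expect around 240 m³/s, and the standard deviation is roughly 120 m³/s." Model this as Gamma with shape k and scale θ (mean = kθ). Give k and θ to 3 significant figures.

For Gamma(k, scale θ): mean = kθ, variance = kθ², so CV = 1/√k.
CV = SD/mean = 120/240 = 0.5, hence k = 1/CV² = 4.
Then θ = mean/k = 240/4 = 60.

k ≈ 4, θ ≈ 60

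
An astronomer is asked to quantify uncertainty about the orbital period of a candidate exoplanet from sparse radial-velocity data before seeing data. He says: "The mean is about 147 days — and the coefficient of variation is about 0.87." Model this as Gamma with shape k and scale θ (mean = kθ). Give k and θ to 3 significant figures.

k ≈ 1.32, θ ≈ 111

For Gamma(k, scale θ): mean = kθ, variance = kθ², so CV = 1/√k.
CV = 0.87, hence k = 1/CV² = 1.32.
Then θ = mean/k = 147/1.32 = 111.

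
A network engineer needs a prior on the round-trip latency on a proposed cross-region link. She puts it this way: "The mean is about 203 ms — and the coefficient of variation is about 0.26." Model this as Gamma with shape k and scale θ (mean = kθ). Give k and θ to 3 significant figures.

k ≈ 14.8, θ ≈ 13.7

For Gamma(k, scale θ): mean = kθ, variance = kθ², so CV = 1/√k.
CV = 0.26, hence k = 1/CV² = 14.8.
Then θ = mean/k = 203/14.8 = 13.7.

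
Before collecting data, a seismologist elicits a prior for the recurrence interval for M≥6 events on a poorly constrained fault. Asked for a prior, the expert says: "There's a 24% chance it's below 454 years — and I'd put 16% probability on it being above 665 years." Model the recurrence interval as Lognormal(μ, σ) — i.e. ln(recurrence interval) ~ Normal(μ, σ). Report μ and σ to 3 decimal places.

If T ~ Lognormal(μ,σ) then ln T ~ Normal(μ,σ), so the p-quantile of ln T is μ + z_p·σ.
ln(454) = 6.118 and ln(665) = 6.5; z_{0.24} = -0.7063, z_{0.84} = 0.9945.
σ = (6.5 − 6.118)/(0.9945 − (-0.7063)) = 0.224.
μ = 6.118 − (-0.7063)·0.224 = 6.277.

μ ≈ 6.277, σ ≈ 0.224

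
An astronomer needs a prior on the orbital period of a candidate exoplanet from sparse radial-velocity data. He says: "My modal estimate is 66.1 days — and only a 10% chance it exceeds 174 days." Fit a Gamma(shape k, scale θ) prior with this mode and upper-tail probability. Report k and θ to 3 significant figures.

k ≈ 3.05, θ ≈ 32.3

Gamma(k,θ) with k>1 has mode (k−1)θ, so θ = 66.1/(k−1).
Need P(X < 174) = 0.9 with θ tied to k this way. Start at k = 2, θ = 66.1: P(X<174) ≈ 0.739.
Too low — raise k to concentrate. Iterating converges to k ≈ 3.05.
Then θ = 66.1/(3.05−1) ≈ 32.3.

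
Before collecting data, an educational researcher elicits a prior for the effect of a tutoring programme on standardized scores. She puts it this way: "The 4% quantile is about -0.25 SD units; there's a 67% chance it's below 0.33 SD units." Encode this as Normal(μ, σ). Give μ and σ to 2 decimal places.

μ = 0.21, σ = 0.26

For Normal(μ,σ), the p-quantile is μ + z_p·σ. Here z_{0.04} = -1.751, z_{0.67} = 0.4399.
So -0.25 = μ − 1.751σ and 0.33 = μ + 0.4399σ.
Subtracting: σ = (0.33 − -0.25)/(0.4399 − (-1.751)) = 0.26.
Then μ = -0.25 − (-1.751)·0.26 = 0.21.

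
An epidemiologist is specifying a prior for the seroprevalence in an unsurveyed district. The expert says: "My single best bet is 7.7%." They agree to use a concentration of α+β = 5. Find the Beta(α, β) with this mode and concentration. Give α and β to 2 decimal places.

α = 1.23, β = 3.77

For α,β > 1 the Beta mode is (α−1)/(α+β−2). With α+β = 5, the mode is (α−1)/3.
Set (α−1)/3 = 0.077 → α = 1 + 0.077·3 = 1.23.
β = 5 − α = 3.77.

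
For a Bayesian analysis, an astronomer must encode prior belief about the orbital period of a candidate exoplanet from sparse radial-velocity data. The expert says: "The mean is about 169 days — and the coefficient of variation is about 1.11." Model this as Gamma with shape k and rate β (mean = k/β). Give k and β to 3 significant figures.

For Gamma(k, rate β): mean = k/β, variance = k/β², so CV = 1/√k.
CV = 1.11, hence k = 1/CV² = 0.812.
Then β = k/mean = 0.812/169 = 0.0048.

k ≈ 0.812, β ≈ 0.0048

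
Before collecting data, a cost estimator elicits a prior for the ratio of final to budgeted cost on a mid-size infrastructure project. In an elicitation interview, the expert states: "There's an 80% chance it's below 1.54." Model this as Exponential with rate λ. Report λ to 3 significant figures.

P(T < 1.54) = 1 − e^(−λ·1.54) = 0.8, so λ = −ln(1−0.8)/1.54 = −ln(0.2)/1.54 = 1.05.

λ ≈ 1.05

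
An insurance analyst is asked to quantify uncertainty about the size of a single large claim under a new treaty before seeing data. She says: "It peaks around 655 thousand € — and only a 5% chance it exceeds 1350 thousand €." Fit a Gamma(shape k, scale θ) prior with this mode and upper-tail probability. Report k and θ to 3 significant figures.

Gamma(k,θ) with k>1 has mode (k−1)θ, so θ = 655/(k−1).
Need P(X < 1350) = 0.95 with θ tied to k this way. Start at k = 2, θ = 655: P(X<1350) ≈ 0.610.
Too low — raise k to concentrate. Iterating converges to k ≈ 6.29.
Then θ = 655/(6.29−1) ≈ 124.

k ≈ 6.29, θ ≈ 124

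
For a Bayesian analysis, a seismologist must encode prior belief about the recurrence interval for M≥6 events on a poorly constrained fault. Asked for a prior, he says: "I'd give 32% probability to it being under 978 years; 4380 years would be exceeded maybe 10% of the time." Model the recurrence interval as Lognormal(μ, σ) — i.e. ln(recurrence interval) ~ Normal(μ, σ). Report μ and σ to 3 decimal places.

μ ≈ 7.286, σ ≈ 0.857

If T ~ Lognormal(μ,σ) then ln T ~ Normal(μ,σ), so the p-quantile of ln T is μ + z_p·σ.
ln(978) = 6.886 and ln(4380) = 8.385; z_{0.32} = -0.4677, z_{0.9} = 1.282.
σ = (8.385 − 6.886)/(1.282 − (-0.4677)) = 0.857.
μ = 6.886 − (-0.4677)·0.857 = 7.286.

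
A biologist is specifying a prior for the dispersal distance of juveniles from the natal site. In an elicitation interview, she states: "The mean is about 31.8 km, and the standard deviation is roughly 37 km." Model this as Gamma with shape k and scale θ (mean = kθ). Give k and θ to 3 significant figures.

k ≈ 0.739, θ ≈ 43.1

For Gamma(k, scale θ): mean = kθ, variance = kθ², so CV = 1/√k.
CV = SD/mean = 37/31.8 = 1.164, hence k = 1/CV² = 0.739.
Then θ = mean/k = 31.8/0.739 = 43.1.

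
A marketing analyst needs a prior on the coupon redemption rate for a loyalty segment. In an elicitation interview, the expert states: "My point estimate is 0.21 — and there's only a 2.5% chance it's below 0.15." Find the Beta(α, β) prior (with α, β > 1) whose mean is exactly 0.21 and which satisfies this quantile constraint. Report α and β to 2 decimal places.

α ≈ 32.80, β ≈ 123.39

With mean 0.21 fixed, write α = 0.21s, β = 0.79s where s = α+β.
Need P(θ < 0.15) = 0.025 under Beta(0.21s, 0.79s). Normal approximation: (q−m)/√(m(1−m)/s) ≈ z_{0.025} = -1.96, so s ≈ 0.21·0.79·(-1.96)²/(0.15−0.21)² = 177.0.
At s = 177.0: P(θ<0.15) ≈ 0.018. Adjusting to match 0.025 gives s ≈ 156.19.
So α = 0.21·156.19 ≈ 32.80, β = 0.79·156.19 ≈ 123.39.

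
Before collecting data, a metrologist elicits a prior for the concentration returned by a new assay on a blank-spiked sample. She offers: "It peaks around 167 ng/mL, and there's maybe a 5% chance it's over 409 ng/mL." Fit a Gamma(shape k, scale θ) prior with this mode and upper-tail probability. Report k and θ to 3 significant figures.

k ≈ 4.39, θ ≈ 49.2

Gamma(k,θ) with k>1 has mode (k−1)θ, so θ = 167/(k−1).
Need P(X < 409) = 0.95 with θ tied to k this way. Start at k = 2, θ = 167: P(X<409) ≈ 0.702.
Too low — raise k to concentrate. Iterating converges to k ≈ 4.39.
Then θ = 167/(4.39−1) ≈ 49.2.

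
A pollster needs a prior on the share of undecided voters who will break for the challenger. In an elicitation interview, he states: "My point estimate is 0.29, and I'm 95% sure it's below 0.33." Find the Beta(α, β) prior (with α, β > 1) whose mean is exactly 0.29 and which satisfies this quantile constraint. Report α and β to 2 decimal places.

With mean 0.29 fixed, write α = 0.29s, β = 0.71s where s = α+β.
Need P(θ < 0.33) = 0.95 under Beta(0.29s, 0.71s). Normal approximation: (q−m)/√(m(1−m)/s) ≈ z_{0.95} = 1.64, so s ≈ 0.29·0.71·(1.64)²/(0.33−0.29)² = 348.2.
At s = 348.2: P(θ<0.33) ≈ 0.947. Adjusting to match 0.95 gives s ≈ 359.00.
So α = 0.29·359.00 ≈ 104.11, β = 0.71·359.00 ≈ 254.89.

α ≈ 104.11, β ≈ 254.89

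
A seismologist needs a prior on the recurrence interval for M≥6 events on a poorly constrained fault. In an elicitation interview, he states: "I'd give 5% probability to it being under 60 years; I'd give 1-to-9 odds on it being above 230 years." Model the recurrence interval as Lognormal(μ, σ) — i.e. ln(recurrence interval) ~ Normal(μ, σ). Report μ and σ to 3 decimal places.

If T ~ Lognormal(μ,σ) then ln T ~ Normal(μ,σ), so the p-quantile of ln T is μ + z_p·σ.
ln(60) = 4.094 and ln(230) = 5.438; z_{0.05} = -1.645, z_{0.9} = 1.282.
σ = (5.438 − 4.094)/(1.282 − (-1.645)) = 0.459.
μ = 4.094 − (-1.645)·0.459 = 4.850.

μ ≈ 4.850, σ ≈ 0.459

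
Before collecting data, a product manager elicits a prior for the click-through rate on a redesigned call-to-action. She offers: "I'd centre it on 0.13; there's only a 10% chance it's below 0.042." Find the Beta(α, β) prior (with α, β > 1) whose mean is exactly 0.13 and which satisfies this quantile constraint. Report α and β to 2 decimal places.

α ≈ 2.28, β ≈ 15.26

With mean 0.13 fixed, write α = 0.13s, β = 0.87s where s = α+β.
Need P(θ < 0.042) = 0.1 under Beta(0.13s, 0.87s). Normal approximation: (q−m)/√(m(1−m)/s) ≈ z_{0.1} = -1.28, so s ≈ 0.13·0.87·(-1.28)²/(0.042−0.13)² = 24.0.
At s = 24.0: P(θ<0.042) ≈ 0.059. Adjusting to match 0.1 gives s ≈ 17.54.
So α = 0.13·17.54 ≈ 2.28, β = 0.87·17.54 ≈ 15.26.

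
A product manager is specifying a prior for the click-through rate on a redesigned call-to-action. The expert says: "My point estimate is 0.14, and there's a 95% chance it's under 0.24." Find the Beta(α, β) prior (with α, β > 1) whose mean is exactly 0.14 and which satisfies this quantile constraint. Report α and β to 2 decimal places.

With mean 0.14 fixed, write α = 0.14s, β = 0.86s where s = α+β.
Need P(θ < 0.24) = 0.95 under Beta(0.14s, 0.86s). Normal approximation: (q−m)/√(m(1−m)/s) ≈ z_{0.95} = 1.64, so s ≈ 0.14·0.86·(1.64)²/(0.24−0.14)² = 32.6.
At s = 32.6: P(θ<0.24) ≈ 0.936. Adjusting to match 0.95 gives s ≈ 38.84.
So α = 0.14·38.84 ≈ 5.44, β = 0.86·38.84 ≈ 33.40.

α ≈ 5.44, β ≈ 33.40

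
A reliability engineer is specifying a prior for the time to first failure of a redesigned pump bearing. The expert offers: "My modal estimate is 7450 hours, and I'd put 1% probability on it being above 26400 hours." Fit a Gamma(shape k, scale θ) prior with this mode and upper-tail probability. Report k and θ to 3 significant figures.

Gamma(k,θ) with k>1 has mode (k−1)θ, so θ = 7450/(k−1).
Need P(X < 26400) = 0.99 with θ tied to k this way. Start at k = 2, θ = 7450: P(X<26400) ≈ 0.869.
Too low — raise k to concentrate. Iterating converges to k ≈ 3.7.
Then θ = 7450/(3.7−1) ≈ 2760.

k ≈ 3.7, θ ≈ 2760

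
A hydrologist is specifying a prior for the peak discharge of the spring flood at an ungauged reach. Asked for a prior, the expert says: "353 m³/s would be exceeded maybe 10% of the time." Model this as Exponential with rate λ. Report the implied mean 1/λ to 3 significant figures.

P(T > 353.0) = e^(−λ·353.0) = 0.1, so λ = −ln(0.1)/353.0 = 0.00652.
Mean = 1/λ = 153 m³/s.

mean ≈ 153 m³/s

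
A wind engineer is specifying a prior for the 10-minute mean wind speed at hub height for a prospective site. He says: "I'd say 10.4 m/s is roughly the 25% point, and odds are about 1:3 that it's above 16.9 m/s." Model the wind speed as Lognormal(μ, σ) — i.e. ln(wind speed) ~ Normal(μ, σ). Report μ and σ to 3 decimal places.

μ ≈ 2.585, σ ≈ 0.360

If T ~ Lognormal(μ,σ) then ln T ~ Normal(μ,σ), so the p-quantile of ln T is μ + z_p·σ.
ln(10.4) = 2.342 and ln(16.9) = 2.827; z_{0.25} = -0.6745, z_{0.75} = 0.6745.
σ = (2.827 − 2.342)/(0.6745 − (-0.6745)) = 0.360.
μ = 2.342 − (-0.6745)·0.360 = 2.585.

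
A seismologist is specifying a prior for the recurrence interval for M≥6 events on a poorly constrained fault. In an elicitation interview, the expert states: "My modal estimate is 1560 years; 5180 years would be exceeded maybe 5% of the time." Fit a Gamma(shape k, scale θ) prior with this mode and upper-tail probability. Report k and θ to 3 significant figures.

k ≈ 2.81, θ ≈ 862

Gamma(k,θ) with k>1 has mode (k−1)θ, so θ = 1560/(k−1).
Need P(X < 5180) = 0.95 with θ tied to k this way. Start at k = 2, θ = 1560: P(X<5180) ≈ 0.844.
Too low — raise k to concentrate. Iterating converges to k ≈ 2.81.
Then θ = 1560/(2.81−1) ≈ 862.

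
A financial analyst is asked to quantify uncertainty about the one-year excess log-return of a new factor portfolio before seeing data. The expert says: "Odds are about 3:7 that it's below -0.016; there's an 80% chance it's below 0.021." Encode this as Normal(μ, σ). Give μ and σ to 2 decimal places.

μ = -0.00, σ = 0.03

For Normal(μ,σ), the p-quantile is μ + z_p·σ. Here z_{0.3} = -0.5244, z_{0.8} = 0.8416.
So -0.016 = μ − 0.5244σ and 0.021 = μ + 0.8416σ.
Subtracting: σ = (0.021 − -0.016)/(0.8416 − (-0.5244)) = 0.03.
Then μ = -0.016 − (-0.5244)·0.03 = -0.00.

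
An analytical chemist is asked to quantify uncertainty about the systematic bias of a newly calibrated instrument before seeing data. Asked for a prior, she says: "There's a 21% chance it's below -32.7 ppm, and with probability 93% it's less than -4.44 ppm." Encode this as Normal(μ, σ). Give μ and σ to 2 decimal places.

For Normal(μ,σ), the p-quantile is μ + z_p·σ. Here z_{0.21} = -0.8064, z_{0.93} = 1.476.
So -32.7 = μ − 0.8064σ and -4.44 = μ + 1.476σ.
Subtracting: σ = (-4.44 − -32.7)/(1.476 − (-0.8064)) = 12.38.
Then μ = -32.7 − (-0.8064)·12.38 = -22.71.

μ = -22.71, σ = 12.38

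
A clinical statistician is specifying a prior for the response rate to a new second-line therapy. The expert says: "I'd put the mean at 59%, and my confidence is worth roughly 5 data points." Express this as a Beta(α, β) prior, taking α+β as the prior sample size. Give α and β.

Under the effective-sample-size interpretation, Beta(α, β) has prior mean α/(α+β) and prior sample size α+β.
So α+β = 5 and α/(α+β) = 0.59, giving α = 0.59·5 = 2.95 and β = 5 − 2.95 = 2.05.

α = 2.95, β = 2.05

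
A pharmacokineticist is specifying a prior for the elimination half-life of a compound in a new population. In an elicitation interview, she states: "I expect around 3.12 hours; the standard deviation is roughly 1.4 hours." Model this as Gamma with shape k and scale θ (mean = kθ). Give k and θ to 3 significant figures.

k ≈ 4.97, θ ≈ 0.628

For Gamma(k, scale θ): mean = kθ, variance = kθ², so CV = 1/√k.
CV = SD/mean = 1.4/3.12 = 0.4487, hence k = 1/CV² = 4.97.
Then θ = mean/k = 3.12/4.97 = 0.628.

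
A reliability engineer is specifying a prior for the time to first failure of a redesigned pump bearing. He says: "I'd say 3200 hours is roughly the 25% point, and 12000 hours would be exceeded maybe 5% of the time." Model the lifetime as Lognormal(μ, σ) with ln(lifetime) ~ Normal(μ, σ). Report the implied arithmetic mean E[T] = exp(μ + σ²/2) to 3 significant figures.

If T ~ Lognormal(μ,σ) then ln T ~ Normal(μ,σ), so the p-quantile of ln T is μ + z_p·σ.
ln(3200) = 8.071 and ln(12000) = 9.393; z_{0.25} = -0.6745, z_{0.95} = 1.645.
σ = (9.393 − 8.071)/(1.645 − (-0.6745)) = 0.570.
μ = 8.071 − (-0.6745)·0.570 = 8.455.
E[T] = exp(μ + σ²/2) = exp(8.455 + 0.1624) = 5530 hours.

E[T] ≈ 5530 hours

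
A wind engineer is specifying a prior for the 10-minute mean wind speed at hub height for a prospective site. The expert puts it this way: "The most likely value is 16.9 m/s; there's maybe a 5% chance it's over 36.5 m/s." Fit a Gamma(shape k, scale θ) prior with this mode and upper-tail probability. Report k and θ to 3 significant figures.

k ≈ 5.65, θ ≈ 3.64

Gamma(k,θ) with k>1 has mode (k−1)θ, so θ = 16.9/(k−1).
Need P(X < 36.5) = 0.95 with θ tied to k this way. Start at k = 2, θ = 16.9: P(X<36.5) ≈ 0.636.
Too low — raise k to concentrate. Iterating converges to k ≈ 5.65.
Then θ = 16.9/(5.65−1) ≈ 3.64.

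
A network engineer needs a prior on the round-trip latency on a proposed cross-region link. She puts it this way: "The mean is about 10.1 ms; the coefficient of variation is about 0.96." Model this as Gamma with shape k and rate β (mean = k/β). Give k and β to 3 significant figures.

For Gamma(k, rate β): mean = k/β, variance = k/β², so CV = 1/√k.
CV = 0.96, hence k = 1/CV² = 1.09.
Then β = k/mean = 1.09/10.1 = 0.107.

k ≈ 1.09, β ≈ 0.107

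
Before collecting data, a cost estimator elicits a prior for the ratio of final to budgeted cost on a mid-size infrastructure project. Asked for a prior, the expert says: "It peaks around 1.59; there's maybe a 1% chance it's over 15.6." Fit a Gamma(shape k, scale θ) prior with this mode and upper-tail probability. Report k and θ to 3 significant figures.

Gamma(k,θ) with k>1 has mode (k−1)θ, so θ = 1.59/(k−1).
Need P(X < 15.6) = 0.99 with θ tied to k this way. Start at k = 2, θ = 1.59: P(X<15.6) ≈ 0.999.
Too high — lower k to spread out. Iterating converges to k ≈ 1.6.
Then θ = 1.59/(1.6−1) ≈ 2.66.

k ≈ 1.6, θ ≈ 2.66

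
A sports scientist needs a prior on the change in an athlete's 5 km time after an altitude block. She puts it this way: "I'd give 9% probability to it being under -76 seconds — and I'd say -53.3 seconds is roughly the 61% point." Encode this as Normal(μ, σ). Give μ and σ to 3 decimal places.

μ = -57.214, σ = 14.012

For Normal(μ,σ), the p-quantile is μ + z_p·σ. Here z_{0.09} = -1.341, z_{0.61} = 0.2793.
So -76 = μ − 1.341σ and -53.3 = μ + 0.2793σ.
Subtracting: σ = (-53.3 − -76)/(0.2793 − (-1.341)) = 14.012.
Then μ = -76 − (-1.341)·14.012 = -57.214.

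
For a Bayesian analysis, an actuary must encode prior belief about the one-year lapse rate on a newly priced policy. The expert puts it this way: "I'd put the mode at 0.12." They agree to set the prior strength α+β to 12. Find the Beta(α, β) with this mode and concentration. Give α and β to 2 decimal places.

α = 2.20, β = 9.80

For α,β > 1 the Beta mode is (α−1)/(α+β−2). With α+β = 12, the mode is (α−1)/10.
Set (α−1)/10 = 0.12 → α = 1 + 0.12·10 = 2.20.
β = 12 − α = 9.80.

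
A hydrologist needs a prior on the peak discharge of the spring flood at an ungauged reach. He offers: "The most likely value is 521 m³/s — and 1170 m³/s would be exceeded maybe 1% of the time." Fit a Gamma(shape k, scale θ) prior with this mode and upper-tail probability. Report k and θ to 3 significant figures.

Gamma(k,θ) with k>1 has mode (k−1)θ, so θ = 521/(k−1).
Need P(X < 1170) = 0.99 with θ tied to k this way. Start at k = 2, θ = 521: P(X<1170) ≈ 0.656.
Too low — raise k to concentrate. Iterating converges to k ≈ 8.34.
Then θ = 521/(8.34−1) ≈ 71.

k ≈ 8.34, θ ≈ 71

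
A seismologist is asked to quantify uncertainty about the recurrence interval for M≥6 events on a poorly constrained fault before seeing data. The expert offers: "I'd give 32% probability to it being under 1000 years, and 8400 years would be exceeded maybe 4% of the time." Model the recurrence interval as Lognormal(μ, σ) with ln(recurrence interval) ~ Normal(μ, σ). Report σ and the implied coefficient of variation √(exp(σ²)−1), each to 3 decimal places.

If T ~ Lognormal(μ,σ) then ln T ~ Normal(μ,σ), so the p-quantile of ln T is μ + z_p·σ.
ln(1000) = 6.908 and ln(8400) = 9.036; z_{0.32} = -0.4677, z_{0.96} = 1.751.
σ = (9.036 − 6.908)/(1.751 − (-0.4677)) = 0.959.
μ = 6.908 − (-0.4677)·0.959 = 7.356.
CV = √(exp(σ²)−1) = √(exp(0.9204)−1) = 1.229.

σ ≈ 0.959, CV ≈ 1.229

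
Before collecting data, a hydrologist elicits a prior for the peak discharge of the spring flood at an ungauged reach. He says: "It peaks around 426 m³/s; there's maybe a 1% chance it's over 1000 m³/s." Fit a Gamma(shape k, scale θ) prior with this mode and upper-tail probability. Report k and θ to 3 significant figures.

k ≈ 7.53, θ ≈ 65.2

Gamma(k,θ) with k>1 has mode (k−1)θ, so θ = 426/(k−1).
Need P(X < 1000) = 0.99 with θ tied to k this way. Start at k = 2, θ = 426: P(X<1000) ≈ 0.680.
Too low — raise k to concentrate. Iterating converges to k ≈ 7.53.
Then θ = 426/(7.53−1) ≈ 65.2.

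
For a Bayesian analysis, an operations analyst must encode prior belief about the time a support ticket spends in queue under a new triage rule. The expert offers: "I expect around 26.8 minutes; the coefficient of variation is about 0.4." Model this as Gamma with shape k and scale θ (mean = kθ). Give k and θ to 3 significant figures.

k ≈ 6.25, θ ≈ 4.29

For Gamma(k, scale θ): mean = kθ, variance = kθ², so CV = 1/√k.
CV = 0.4, hence k = 1/CV² = 6.25.
Then θ = mean/k = 26.8/6.25 = 4.29.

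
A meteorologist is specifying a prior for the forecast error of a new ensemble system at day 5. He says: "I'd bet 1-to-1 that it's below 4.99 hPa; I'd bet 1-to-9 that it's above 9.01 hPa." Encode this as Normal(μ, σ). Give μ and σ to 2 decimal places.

μ = 4.99, σ = 3.14

The p-quantile of Normal(μ,σ) is μ + z_p·σ, with z_{0.5} = 0 and z_{0.9} = 1.282.
Eliminate σ: μ = (z₂·x₁ − z₁·x₂)/(z₂ − z₁) = (1.282·4.99 − (0)·9.01)/1.282 = 4.99.
Then σ = (x₂ − x₁)/(z₂ − z₁) = (9.01 − 4.99)/1.282 = 3.14.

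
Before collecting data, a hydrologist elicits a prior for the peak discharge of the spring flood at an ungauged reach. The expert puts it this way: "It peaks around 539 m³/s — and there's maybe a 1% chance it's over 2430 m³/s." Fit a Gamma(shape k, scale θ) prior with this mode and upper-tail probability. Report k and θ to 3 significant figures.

k ≈ 2.78, θ ≈ 302

Gamma(k,θ) with k>1 has mode (k−1)θ, so θ = 539/(k−1).
Need P(X < 2430) = 0.99 with θ tied to k this way. Start at k = 2, θ = 539: P(X<2430) ≈ 0.939.
Too low — raise k to concentrate. Iterating converges to k ≈ 2.78.
Then θ = 539/(2.78−1) ≈ 302.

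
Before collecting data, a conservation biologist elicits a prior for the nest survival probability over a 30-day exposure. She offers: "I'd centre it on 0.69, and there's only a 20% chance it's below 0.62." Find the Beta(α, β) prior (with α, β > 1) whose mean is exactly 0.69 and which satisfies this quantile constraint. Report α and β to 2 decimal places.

With mean 0.69 fixed, write α = 0.69s, β = 0.31s where s = α+β.
Need P(θ < 0.62) = 0.2 under Beta(0.69s, 0.31s). Normal approximation: (q−m)/√(m(1−m)/s) ≈ z_{0.2} = -0.842, so s ≈ 0.69·0.31·(-0.842)²/(0.62−0.69)² = 30.9.
At s = 30.9: P(θ<0.62) ≈ 0.196. Adjusting to match 0.2 gives s ≈ 29.80.
So α = 0.69·29.80 ≈ 20.56, β = 0.31·29.80 ≈ 9.24.

α ≈ 20.56, β ≈ 9.24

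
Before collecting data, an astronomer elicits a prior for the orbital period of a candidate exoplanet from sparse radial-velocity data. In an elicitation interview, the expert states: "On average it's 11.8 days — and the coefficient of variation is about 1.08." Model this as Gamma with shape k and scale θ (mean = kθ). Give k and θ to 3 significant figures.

For Gamma(k, scale θ): mean = kθ, variance = kθ², so CV = 1/√k.
CV = 1.08, hence k = 1/CV² = 0.857.
Then θ = mean/k = 11.8/0.857 = 13.8.

k ≈ 0.857, θ ≈ 13.8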